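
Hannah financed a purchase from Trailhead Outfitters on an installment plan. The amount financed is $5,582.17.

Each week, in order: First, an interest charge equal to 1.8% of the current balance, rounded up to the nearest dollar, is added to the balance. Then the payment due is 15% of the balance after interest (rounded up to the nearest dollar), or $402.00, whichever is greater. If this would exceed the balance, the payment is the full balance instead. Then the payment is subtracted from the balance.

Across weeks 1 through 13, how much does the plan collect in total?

$6,177.17

Week 1: opening $5,582.17; interest $101.00 → $5,683.17; payment $853.00; balance $4,830.17
Week 2: opening $4,830.17; interest $87.00 → $4,917.17; payment $738.00; balance $4,179.17
Week 3: opening $4,179.17; interest $76.00 → $4,255.17; payment $639.00; balance $3,616.17
Week 4: opening $3,616.17; interest $66.00 → $3,682.17; payment $553.00; balance $3,129.17
Week 5: opening $3,129.17; interest $57.00 → $3,186.17; payment $478.00; balance $2,708.17
Week 6: opening $2,708.17; interest $49.00 → $2,757.17; payment $414.00; balance $2,343.17
Week 7: opening $2,343.17; interest $43.00 → $2,386.17; payment $402.00; balance $1,984.17
Week 8: opening $1,984.17; interest $36.00 → $2,020.17; payment $402.00; balance $1,618.17
Week 9: opening $1,618.17; interest $30.00 → $1,648.17; payment $402.00; balance $1,246.17
Week 10: opening $1,246.17; interest $23.00 → $1,269.17; payment $402.00; balance $867.17
Week 11: opening $867.17; interest $16.00 → $883.17; payment $402.00; balance $481.17
Week 12: opening $481.17; interest $9.00 → $490.17; payment $402.00; balance $88.17
Week 13: opening $88.17; interest $2.00 → $90.17; payment $90.17; balance $0.00
Total paid: $6,177.17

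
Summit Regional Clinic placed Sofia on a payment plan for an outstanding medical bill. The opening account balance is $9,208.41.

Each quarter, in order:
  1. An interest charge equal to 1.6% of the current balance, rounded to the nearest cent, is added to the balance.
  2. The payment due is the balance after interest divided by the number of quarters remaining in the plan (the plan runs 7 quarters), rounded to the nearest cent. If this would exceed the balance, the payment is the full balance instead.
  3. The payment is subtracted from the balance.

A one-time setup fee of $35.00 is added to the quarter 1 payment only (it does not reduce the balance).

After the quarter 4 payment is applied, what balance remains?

$4,205.16

Quarter 1: opening $9,208.41; interest $147.33 → $9,355.74; payment $1,336.53 (+ $35.00 fee); balance $8,019.21
Quarter 2: opening $8,019.21; interest $128.31 → $8,147.52; payment $1,357.92; balance $6,789.60
Quarter 3: opening $6,789.60; interest $108.63 → $6,898.23; payment $1,379.65; balance $5,518.58
Quarter 4: opening $5,518.58; interest $88.30 → $5,606.88; payment $1,401.72; balance $4,205.16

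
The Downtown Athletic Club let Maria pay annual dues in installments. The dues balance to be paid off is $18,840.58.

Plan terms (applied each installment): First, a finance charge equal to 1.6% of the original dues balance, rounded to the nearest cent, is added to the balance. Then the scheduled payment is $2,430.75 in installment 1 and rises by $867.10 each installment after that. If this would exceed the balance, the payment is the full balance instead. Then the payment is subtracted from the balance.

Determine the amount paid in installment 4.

$5,032.05

Installment 1: $18,840.58 +$301.45 interest = $19,142.03; pay $2,430.75 → $16,711.28
Installment 2: $16,711.28 +$301.45 interest = $17,012.73; pay $3,297.85 → $13,714.88
Installment 3: $13,714.88 +$301.45 interest = $14,016.33; pay $4,164.95 → $9,851.38
Installment 4: $9,851.38 +$301.45 interest = $10,152.83; pay $5,032.05 → $5,120.78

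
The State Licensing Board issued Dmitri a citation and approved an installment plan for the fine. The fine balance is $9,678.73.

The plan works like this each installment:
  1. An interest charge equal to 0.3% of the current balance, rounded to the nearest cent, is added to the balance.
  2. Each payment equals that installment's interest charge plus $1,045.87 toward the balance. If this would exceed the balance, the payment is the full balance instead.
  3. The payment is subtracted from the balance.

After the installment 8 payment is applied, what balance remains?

Installment 1: $9,678.73 +$29.04 interest = $9,707.77; pay $1,074.91 → $8,632.86
Installment 2: $8,632.86 +$25.90 interest = $8,658.76; pay $1,071.77 → $7,586.99
Installment 3: $7,586.99 +$22.76 interest = $7,609.75; pay $1,068.63 → $6,541.12
Installment 4: $6,541.12 +$19.62 interest = $6,560.74; pay $1,065.49 → $5,495.25
Installment 5: $5,495.25 +$16.49 interest = $5,511.74; pay $1,062.36 → $4,449.38
Installment 6: $4,449.38 +$13.35 interest = $4,462.73; pay $1,059.22 → $3,403.51
Installment 7: $3,403.51 +$10.21 interest = $3,413.72; pay $1,056.08 → $2,357.64
Installment 8: $2,357.64 +$7.07 interest = $2,364.71; pay $1,052.94 → $1,311.77

$1,311.77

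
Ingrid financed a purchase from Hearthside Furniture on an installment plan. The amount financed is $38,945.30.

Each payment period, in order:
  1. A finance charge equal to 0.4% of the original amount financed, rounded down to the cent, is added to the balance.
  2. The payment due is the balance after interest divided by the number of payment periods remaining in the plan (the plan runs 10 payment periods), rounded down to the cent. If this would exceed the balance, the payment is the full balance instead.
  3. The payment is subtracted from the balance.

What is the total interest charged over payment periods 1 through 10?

$1,557.80

# | Opening | Interest | Payment | End bal
1 | $38,945.30 | $155.78 | $3,910.10 | $35,190.98
2 | $35,190.98 | $155.78 | $3,927.41 | $31,419.35
3 | $31,419.35 | $155.78 | $3,946.89 | $27,628.24
4 | $27,628.24 | $155.78 | $3,969.14 | $23,814.88
5 | $23,814.88 | $155.78 | $3,995.11 | $19,975.55
6 | $19,975.55 | $155.78 | $4,026.26 | $16,105.07
7 | $16,105.07 | $155.78 | $4,065.21 | $12,195.64
8 | $12,195.64 | $155.78 | $4,117.14 | $8,234.28
9 | $8,234.28 | $155.78 | $4,195.03 | $4,195.03
10 | $4,195.03 | $155.78 | $4,350.81 | $0.00
Total interest: $155.78 + $155.78 + $155.78 + $155.78 + $155.78 + $155.78 + $155.78 + $155.78 + $155.78 + $155.78 = $1,557.80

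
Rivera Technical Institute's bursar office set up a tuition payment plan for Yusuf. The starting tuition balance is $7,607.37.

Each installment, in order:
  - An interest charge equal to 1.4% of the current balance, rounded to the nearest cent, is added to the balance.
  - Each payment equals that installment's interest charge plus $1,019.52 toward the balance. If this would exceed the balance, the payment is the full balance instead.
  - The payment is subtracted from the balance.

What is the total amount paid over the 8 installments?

Installment 1: opening $7,607.37; interest $106.50 → $7,713.87; payment $1,126.02; balance $6,587.85
Installment 2: opening $6,587.85; interest $92.23 → $6,680.08; payment $1,111.75; balance $5,568.33
Installment 3: opening $5,568.33; interest $77.96 → $5,646.29; payment $1,097.48; balance $4,548.81
Installment 4: opening $4,548.81; interest $63.68 → $4,612.49; payment $1,083.20; balance $3,529.29
Installment 5: opening $3,529.29; interest $49.41 → $3,578.70; payment $1,068.93; balance $2,509.77
Installment 6: opening $2,509.77; interest $35.14 → $2,544.91; payment $1,054.66; balance $1,490.25
Installment 7: opening $1,490.25; interest $20.86 → $1,511.11; payment $1,040.38; balance $470.73
Installment 8: opening $470.73; interest $6.59 → $477.32; payment $477.32; balance $0.00
Total paid: $8,059.74

$8,059.74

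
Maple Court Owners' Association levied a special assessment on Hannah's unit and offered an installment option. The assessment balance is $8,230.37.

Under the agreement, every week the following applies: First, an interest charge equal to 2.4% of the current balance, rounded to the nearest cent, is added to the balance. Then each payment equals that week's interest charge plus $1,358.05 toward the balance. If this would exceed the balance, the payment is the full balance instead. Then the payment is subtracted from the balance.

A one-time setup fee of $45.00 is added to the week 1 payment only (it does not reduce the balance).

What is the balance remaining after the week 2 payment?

Week 1: opening $8,230.37; interest $197.53 → $8,427.90; payment $1,555.58 (+ $45.00 fee); balance $6,872.32
Week 2: opening $6,872.32; interest $164.94 → $7,037.26; payment $1,522.99; balance $5,514.27

$5,514.27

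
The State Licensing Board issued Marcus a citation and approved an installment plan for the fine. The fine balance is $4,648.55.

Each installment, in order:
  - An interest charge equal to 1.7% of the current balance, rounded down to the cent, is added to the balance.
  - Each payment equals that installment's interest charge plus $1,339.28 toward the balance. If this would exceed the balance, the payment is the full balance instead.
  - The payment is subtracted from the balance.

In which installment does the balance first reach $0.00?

4

Installment 1: $4,648.55 +$79.02 interest = $4,727.57; pay $1,418.30 → $3,309.27
Installment 2: $3,309.27 +$56.25 interest = $3,365.52; pay $1,395.53 → $1,969.99
Installment 3: $1,969.99 +$33.48 interest = $2,003.47; pay $1,372.76 → $630.71
Installment 4: $630.71 +$10.72 interest = $641.43; pay $641.43 → $0.00
Balance reaches $0.00 in installment 4.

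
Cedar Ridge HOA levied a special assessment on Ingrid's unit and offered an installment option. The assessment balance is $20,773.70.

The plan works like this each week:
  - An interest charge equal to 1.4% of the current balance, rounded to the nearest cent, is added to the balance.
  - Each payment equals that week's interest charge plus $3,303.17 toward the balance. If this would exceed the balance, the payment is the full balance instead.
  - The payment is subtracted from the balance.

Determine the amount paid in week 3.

$3,501.51

Week 1: opening $20,773.70; interest $290.83 → $21,064.53; payment $3,594.00; balance $17,470.53
Week 2: opening $17,470.53; interest $244.59 → $17,715.12; payment $3,547.76; balance $14,167.36
Week 3: opening $14,167.36; interest $198.34 → $14,365.70; payment $3,501.51; balance $10,864.19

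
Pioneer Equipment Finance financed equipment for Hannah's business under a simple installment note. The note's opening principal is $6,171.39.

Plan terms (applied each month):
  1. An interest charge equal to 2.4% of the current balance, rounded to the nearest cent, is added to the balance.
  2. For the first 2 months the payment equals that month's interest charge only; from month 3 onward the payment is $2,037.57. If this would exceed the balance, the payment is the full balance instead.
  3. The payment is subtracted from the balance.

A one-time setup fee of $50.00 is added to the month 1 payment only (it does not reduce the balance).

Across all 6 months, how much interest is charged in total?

Month 1: opening $6,171.39; interest $148.11 → $6,319.50; payment $148.11 (+ $50.00 fee); balance $6,171.39
Month 2: opening $6,171.39; interest $148.11 → $6,319.50; payment $148.11; balance $6,171.39
Month 3: opening $6,171.39; interest $148.11 → $6,319.50; payment $2,037.57; balance $4,281.93
Month 4: opening $4,281.93; interest $102.77 → $4,384.70; payment $2,037.57; balance $2,347.13
Month 5: opening $2,347.13; interest $56.33 → $2,403.46; payment $2,037.57; balance $365.89
Month 6: opening $365.89; interest $8.78 → $374.67; payment $374.67; balance $0.00
Total interest: $148.11 + $148.11 + $148.11 + $102.77 + $56.33 + $8.78 = $612.21

$612.21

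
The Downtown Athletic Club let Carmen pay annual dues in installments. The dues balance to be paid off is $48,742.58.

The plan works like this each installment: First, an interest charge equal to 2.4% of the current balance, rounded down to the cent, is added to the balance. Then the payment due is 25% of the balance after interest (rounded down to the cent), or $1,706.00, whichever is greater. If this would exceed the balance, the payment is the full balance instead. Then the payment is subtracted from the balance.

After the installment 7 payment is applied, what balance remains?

# | Opening | Interest | Payment | End bal
1 | $48,742.58 | $1,169.82 | $12,478.10 | $37,434.30
2 | $37,434.30 | $898.42 | $9,583.18 | $28,749.54
3 | $28,749.54 | $689.98 | $7,359.88 | $22,079.64
4 | $22,079.64 | $529.91 | $5,652.38 | $16,957.17
5 | $16,957.17 | $406.97 | $4,341.03 | $13,023.11
6 | $13,023.11 | $312.55 | $3,333.91 | $10,001.75
7 | $10,001.75 | $240.04 | $2,560.44 | $7,681.35

$7,681.35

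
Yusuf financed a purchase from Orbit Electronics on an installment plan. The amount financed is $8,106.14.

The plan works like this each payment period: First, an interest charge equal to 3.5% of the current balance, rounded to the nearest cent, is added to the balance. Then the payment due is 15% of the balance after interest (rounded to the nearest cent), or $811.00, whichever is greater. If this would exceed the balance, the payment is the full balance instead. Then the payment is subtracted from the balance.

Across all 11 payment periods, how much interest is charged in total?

$1,636.07

Payment period 1: $8,106.14 +$283.71 interest = $8,389.85; pay $1,258.48 → $7,131.37
Payment period 2: $7,131.37 +$249.60 interest = $7,380.97; pay $1,107.15 → $6,273.82
Payment period 3: $6,273.82 +$219.58 interest = $6,493.40; pay $974.01 → $5,519.39
Payment period 4: $5,519.39 +$193.18 interest = $5,712.57; pay $856.89 → $4,855.68
Payment period 5: $4,855.68 +$169.95 interest = $5,025.63; pay $811.00 → $4,214.63
Payment period 6: $4,214.63 +$147.51 interest = $4,362.14; pay $811.00 → $3,551.14
Payment period 7: $3,551.14 +$124.29 interest = $3,675.43; pay $811.00 → $2,864.43
Payment period 8: $2,864.43 +$100.26 interest = $2,964.69; pay $811.00 → $2,153.69
Payment period 9: $2,153.69 +$75.38 interest = $2,229.07; pay $811.00 → $1,418.07
Payment period 10: $1,418.07 +$49.63 interest = $1,467.70; pay $811.00 → $656.70
Payment period 11: $656.70 +$22.98 interest = $679.68; pay $679.68 → $0.00
Total interest: $283.71 + $249.60 + $219.58 + $193.18 + $169.95 + $147.51 + $124.29 + $100.26 + $75.38 + $49.63 + $22.98 = $1,636.07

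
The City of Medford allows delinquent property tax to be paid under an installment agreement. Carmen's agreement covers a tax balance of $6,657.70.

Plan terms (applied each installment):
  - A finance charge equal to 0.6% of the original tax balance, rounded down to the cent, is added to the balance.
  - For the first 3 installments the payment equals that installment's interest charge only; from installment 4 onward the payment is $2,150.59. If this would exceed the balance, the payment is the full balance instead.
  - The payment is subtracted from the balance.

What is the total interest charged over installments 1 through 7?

Installment 1: $6,657.70 +$39.94 interest = $6,697.64; pay $39.94 → $6,657.70
Installment 2: $6,657.70 +$39.94 interest = $6,697.64; pay $39.94 → $6,657.70
Installment 3: $6,657.70 +$39.94 interest = $6,697.64; pay $39.94 → $6,657.70
Installment 4: $6,657.70 +$39.94 interest = $6,697.64; pay $2,150.59 → $4,547.05
Installment 5: $4,547.05 +$39.94 interest = $4,586.99; pay $2,150.59 → $2,436.40
Installment 6: $2,436.40 +$39.94 interest = $2,476.34; pay $2,150.59 → $325.75
Installment 7: $325.75 +$39.94 interest = $365.69; pay $365.69 → $0.00
Total interest: $39.94 + $39.94 + $39.94 + $39.94 + $39.94 + $39.94 + $39.94 = $279.58

$279.58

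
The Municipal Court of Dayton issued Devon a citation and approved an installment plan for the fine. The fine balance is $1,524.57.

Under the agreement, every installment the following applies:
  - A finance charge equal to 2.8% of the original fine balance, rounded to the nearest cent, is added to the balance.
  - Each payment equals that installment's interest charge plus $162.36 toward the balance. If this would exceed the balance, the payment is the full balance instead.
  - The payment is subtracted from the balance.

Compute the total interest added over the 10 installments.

Installment 1: opening $1,524.57; interest $42.69 → $1,567.26; payment $205.05; balance $1,362.21
Installment 2: opening $1,362.21; interest $42.69 → $1,404.90; payment $205.05; balance $1,199.85
Installment 3: opening $1,199.85; interest $42.69 → $1,242.54; payment $205.05; balance $1,037.49
Installment 4: opening $1,037.49; interest $42.69 → $1,080.18; payment $205.05; balance $875.13
Installment 5: opening $875.13; interest $42.69 → $917.82; payment $205.05; balance $712.77
Installment 6: opening $712.77; interest $42.69 → $755.46; payment $205.05; balance $550.41
Installment 7: opening $550.41; interest $42.69 → $593.10; payment $205.05; balance $388.05
Installment 8: opening $388.05; interest $42.69 → $430.74; payment $205.05; balance $225.69
Installment 9: opening $225.69; interest $42.69 → $268.38; payment $205.05; balance $63.33
Installment 10: opening $63.33; interest $42.69 → $106.02; payment $106.02; balance $0.00
Total interest: $42.69 + $42.69 + $42.69 + $42.69 + $42.69 + $42.69 + $42.69 + $42.69 + $42.69 + $42.69 = $426.90

$426.90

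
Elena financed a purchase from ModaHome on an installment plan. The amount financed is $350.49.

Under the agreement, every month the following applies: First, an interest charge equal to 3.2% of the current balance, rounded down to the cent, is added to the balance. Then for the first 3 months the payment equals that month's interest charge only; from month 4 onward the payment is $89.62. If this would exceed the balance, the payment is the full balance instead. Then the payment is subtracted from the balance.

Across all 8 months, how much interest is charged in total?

$63.77

# | Opening | Interest | Payment | End bal
1 | $350.49 | $11.21 | $11.21 | $350.49
2 | $350.49 | $11.21 | $11.21 | $350.49
3 | $350.49 | $11.21 | $11.21 | $350.49
4 | $350.49 | $11.21 | $89.62 | $272.08
5 | $272.08 | $8.70 | $89.62 | $191.16
6 | $191.16 | $6.11 | $89.62 | $107.65
7 | $107.65 | $3.44 | $89.62 | $21.47
8 | $21.47 | $0.68 | $22.15 | $0.00
Total interest: $11.21 + $11.21 + $11.21 + $11.21 + $8.70 + $6.11 + $3.44 + $0.68 = $63.77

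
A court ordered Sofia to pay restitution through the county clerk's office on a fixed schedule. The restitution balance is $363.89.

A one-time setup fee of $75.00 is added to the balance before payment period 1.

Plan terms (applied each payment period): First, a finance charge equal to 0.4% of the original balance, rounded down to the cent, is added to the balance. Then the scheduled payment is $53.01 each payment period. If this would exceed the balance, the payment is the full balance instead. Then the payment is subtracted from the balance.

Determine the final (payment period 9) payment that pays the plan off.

Payment period 1: $438.89 +$1.45 interest = $440.34; pay $53.01 → $387.33
Payment period 2: $387.33 +$1.45 interest = $388.78; pay $53.01 → $335.77
Payment period 3: $335.77 +$1.45 interest = $337.22; pay $53.01 → $284.21
Payment period 4: $284.21 +$1.45 interest = $285.66; pay $53.01 → $232.65
Payment period 5: $232.65 +$1.45 interest = $234.10; pay $53.01 → $181.09
Payment period 6: $181.09 +$1.45 interest = $182.54; pay $53.01 → $129.53
Payment period 7: $129.53 +$1.45 interest = $130.98; pay $53.01 → $77.97
Payment period 8: $77.97 +$1.45 interest = $79.42; pay $53.01 → $26.41
Payment period 9: $26.41 +$1.45 interest = $27.86; pay $27.86 → $0.00

$27.86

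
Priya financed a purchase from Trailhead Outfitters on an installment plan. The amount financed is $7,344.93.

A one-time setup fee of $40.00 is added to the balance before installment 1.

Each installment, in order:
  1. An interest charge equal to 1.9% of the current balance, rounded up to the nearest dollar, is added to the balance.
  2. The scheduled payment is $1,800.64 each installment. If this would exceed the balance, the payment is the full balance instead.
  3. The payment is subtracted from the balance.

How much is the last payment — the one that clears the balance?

# | Opening | Interest | Payment | End bal
1 | $7,384.93 | $141.00 | $1,800.64 | $5,725.29
2 | $5,725.29 | $109.00 | $1,800.64 | $4,033.65
3 | $4,033.65 | $77.00 | $1,800.64 | $2,310.01
4 | $2,310.01 | $44.00 | $1,800.64 | $553.37
5 | $553.37 | $11.00 | $564.37 | $0.00

$564.37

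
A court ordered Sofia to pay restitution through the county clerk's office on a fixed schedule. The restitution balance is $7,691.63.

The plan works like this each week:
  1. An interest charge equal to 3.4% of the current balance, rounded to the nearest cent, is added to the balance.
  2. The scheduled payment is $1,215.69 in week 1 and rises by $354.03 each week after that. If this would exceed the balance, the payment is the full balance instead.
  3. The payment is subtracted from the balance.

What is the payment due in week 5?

# | Opening | Interest | Payment | End bal
1 | $7,691.63 | $261.52 | $1,215.69 | $6,737.46
2 | $6,737.46 | $229.07 | $1,569.72 | $5,396.81
3 | $5,396.81 | $183.49 | $1,923.75 | $3,656.55
4 | $3,656.55 | $124.32 | $2,277.78 | $1,503.09
5 | $1,503.09 | $51.11 | $1,554.20 | $0.00

$1,554.20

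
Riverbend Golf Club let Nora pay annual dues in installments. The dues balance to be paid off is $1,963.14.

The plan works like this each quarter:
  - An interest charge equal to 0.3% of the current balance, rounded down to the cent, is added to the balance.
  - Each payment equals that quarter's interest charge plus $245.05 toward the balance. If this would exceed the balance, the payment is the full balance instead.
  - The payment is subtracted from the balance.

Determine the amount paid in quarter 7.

$246.52

Quarter 1: $1,963.14 +$5.88 interest = $1,969.02; pay $250.93 → $1,718.09
Quarter 2: $1,718.09 +$5.15 interest = $1,723.24; pay $250.20 → $1,473.04
Quarter 3: $1,473.04 +$4.41 interest = $1,477.45; pay $249.46 → $1,227.99
Quarter 4: $1,227.99 +$3.68 interest = $1,231.67; pay $248.73 → $982.94
Quarter 5: $982.94 +$2.94 interest = $985.88; pay $247.99 → $737.89
Quarter 6: $737.89 +$2.21 interest = $740.10; pay $247.26 → $492.84
Quarter 7: $492.84 +$1.47 interest = $494.31; pay $246.52 → $247.79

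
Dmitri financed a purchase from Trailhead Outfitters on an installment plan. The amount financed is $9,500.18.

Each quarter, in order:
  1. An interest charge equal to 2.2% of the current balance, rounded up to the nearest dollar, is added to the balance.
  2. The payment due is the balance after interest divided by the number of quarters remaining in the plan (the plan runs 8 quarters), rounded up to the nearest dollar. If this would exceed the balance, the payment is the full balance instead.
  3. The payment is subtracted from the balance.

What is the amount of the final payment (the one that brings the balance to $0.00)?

Quarter 1: $9,500.18 +$210.00 interest = $9,710.18; pay $1,214.00 → $8,496.18
Quarter 2: $8,496.18 +$187.00 interest = $8,683.18; pay $1,241.00 → $7,442.18
Quarter 3: $7,442.18 +$164.00 interest = $7,606.18; pay $1,268.00 → $6,338.18
Quarter 4: $6,338.18 +$140.00 interest = $6,478.18; pay $1,296.00 → $5,182.18
Quarter 5: $5,182.18 +$115.00 interest = $5,297.18; pay $1,325.00 → $3,972.18
Quarter 6: $3,972.18 +$88.00 interest = $4,060.18; pay $1,354.00 → $2,706.18
Quarter 7: $2,706.18 +$60.00 interest = $2,766.18; pay $1,384.00 → $1,382.18
Quarter 8: $1,382.18 +$31.00 interest = $1,413.18; pay $1,413.18 → $0.00

$1,413.18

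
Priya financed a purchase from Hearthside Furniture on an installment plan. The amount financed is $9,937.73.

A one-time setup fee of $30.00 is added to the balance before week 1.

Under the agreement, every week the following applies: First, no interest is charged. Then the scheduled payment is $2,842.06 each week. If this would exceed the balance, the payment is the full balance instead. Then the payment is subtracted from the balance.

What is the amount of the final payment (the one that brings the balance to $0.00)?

$1,441.55

Week 1: $9,967.73 − $2,842.06 → $7,125.67
Week 2: $7,125.67 − $2,842.06 → $4,283.61
Week 3: $4,283.61 − $2,842.06 → $1,441.55
Week 4: $1,441.55 − $1,441.55 → $0.00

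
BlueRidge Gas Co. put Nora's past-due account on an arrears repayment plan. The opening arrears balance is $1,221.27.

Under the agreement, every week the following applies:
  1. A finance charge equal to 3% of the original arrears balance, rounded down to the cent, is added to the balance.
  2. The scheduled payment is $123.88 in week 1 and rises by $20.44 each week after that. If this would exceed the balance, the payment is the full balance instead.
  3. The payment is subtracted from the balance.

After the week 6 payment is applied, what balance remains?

$391.17

Week 1: opening $1,221.27; interest $36.63 → $1,257.90; payment $123.88; balance $1,134.02
Week 2: opening $1,134.02; interest $36.63 → $1,170.65; payment $144.32; balance $1,026.33
Week 3: opening $1,026.33; interest $36.63 → $1,062.96; payment $164.76; balance $898.20
Week 4: opening $898.20; interest $36.63 → $934.83; payment $185.20; balance $749.63
Week 5: opening $749.63; interest $36.63 → $786.26; payment $205.64; balance $580.62
Week 6: opening $580.62; interest $36.63 → $617.25; payment $226.08; balance $391.17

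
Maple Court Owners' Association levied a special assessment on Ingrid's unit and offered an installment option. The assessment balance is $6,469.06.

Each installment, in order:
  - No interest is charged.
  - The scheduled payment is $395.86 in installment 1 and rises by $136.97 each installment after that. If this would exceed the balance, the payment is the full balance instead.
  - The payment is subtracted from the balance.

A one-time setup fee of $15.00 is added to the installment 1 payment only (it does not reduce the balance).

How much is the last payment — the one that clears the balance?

# | Opening | Payment | Fee | End bal
1 | $6,469.06 | $395.86 | $15.00 | $6,073.20
2 | $6,073.20 | $532.83 | — | $5,540.37
3 | $5,540.37 | $669.80 | — | $4,870.57
4 | $4,870.57 | $806.77 | — | $4,063.80
5 | $4,063.80 | $943.74 | — | $3,120.06
6 | $3,120.06 | $1,080.71 | — | $2,039.35
7 | $2,039.35 | $1,217.68 | — | $821.67
8 | $821.67 | $821.67 | — | $0.00

$821.67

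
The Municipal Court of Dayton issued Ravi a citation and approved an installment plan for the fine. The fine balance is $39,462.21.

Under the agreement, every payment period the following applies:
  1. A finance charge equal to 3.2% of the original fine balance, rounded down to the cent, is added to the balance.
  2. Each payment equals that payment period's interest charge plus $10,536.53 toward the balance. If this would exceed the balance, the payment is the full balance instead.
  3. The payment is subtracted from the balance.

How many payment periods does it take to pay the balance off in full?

Payment period 1: opening $39,462.21; interest $1,262.79 → $40,725.00; payment $11,799.32; balance $28,925.68
Payment period 2: opening $28,925.68; interest $1,262.79 → $30,188.47; payment $11,799.32; balance $18,389.15
Payment period 3: opening $18,389.15; interest $1,262.79 → $19,651.94; payment $11,799.32; balance $7,852.62
Payment period 4: opening $7,852.62; interest $1,262.79 → $9,115.41; payment $9,115.41; balance $0.00
Balance reaches $0.00 in payment period 4.

4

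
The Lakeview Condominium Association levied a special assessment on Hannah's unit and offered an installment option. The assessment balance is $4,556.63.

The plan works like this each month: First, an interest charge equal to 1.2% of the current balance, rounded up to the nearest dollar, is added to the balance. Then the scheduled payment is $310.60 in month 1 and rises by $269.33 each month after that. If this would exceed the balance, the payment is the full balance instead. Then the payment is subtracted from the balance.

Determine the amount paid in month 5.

Month 1: opening $4,556.63; interest $55.00 → $4,611.63; payment $310.60; balance $4,301.03
Month 2: opening $4,301.03; interest $52.00 → $4,353.03; payment $579.93; balance $3,773.10
Month 3: opening $3,773.10; interest $46.00 → $3,819.10; payment $849.26; balance $2,969.84
Month 4: opening $2,969.84; interest $36.00 → $3,005.84; payment $1,118.59; balance $1,887.25
Month 5: opening $1,887.25; interest $23.00 → $1,910.25; payment $1,387.92; balance $522.33

$1,387.92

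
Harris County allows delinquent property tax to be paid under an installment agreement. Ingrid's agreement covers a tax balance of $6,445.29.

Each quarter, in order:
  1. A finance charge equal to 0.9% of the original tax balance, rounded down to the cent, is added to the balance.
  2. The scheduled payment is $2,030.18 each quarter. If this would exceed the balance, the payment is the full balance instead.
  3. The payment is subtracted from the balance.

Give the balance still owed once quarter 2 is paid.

$2,500.93

# | Opening | Interest | Payment | End bal
1 | $6,445.29 | $58.00 | $2,030.18 | $4,473.11
2 | $4,473.11 | $58.00 | $2,030.18 | $2,500.93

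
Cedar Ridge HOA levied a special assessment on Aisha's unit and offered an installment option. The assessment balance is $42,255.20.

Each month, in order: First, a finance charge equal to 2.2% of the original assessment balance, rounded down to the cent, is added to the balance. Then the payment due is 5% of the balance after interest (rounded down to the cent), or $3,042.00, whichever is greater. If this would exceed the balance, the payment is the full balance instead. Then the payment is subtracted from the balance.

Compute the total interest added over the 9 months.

$8,366.49

# | Opening | Interest | Payment | End bal
1 | $42,255.20 | $929.61 | $3,042.00 | $40,142.81
2 | $40,142.81 | $929.61 | $3,042.00 | $38,030.42
3 | $38,030.42 | $929.61 | $3,042.00 | $35,918.03
4 | $35,918.03 | $929.61 | $3,042.00 | $33,805.64
5 | $33,805.64 | $929.61 | $3,042.00 | $31,693.25
6 | $31,693.25 | $929.61 | $3,042.00 | $29,580.86
7 | $29,580.86 | $929.61 | $3,042.00 | $27,468.47
8 | $27,468.47 | $929.61 | $3,042.00 | $25,356.08
9 | $25,356.08 | $929.61 | $3,042.00 | $23,243.69
Total interest: $929.61 + $929.61 + $929.61 + $929.61 + $929.61 + $929.61 + $929.61 + $929.61 + $929.61 = $8,366.49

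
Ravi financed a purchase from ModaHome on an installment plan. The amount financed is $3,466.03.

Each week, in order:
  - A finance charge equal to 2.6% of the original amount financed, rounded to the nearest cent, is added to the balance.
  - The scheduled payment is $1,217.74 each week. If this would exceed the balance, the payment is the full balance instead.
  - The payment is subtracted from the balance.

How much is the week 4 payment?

$173.29

Week 1: $3,466.03 +$90.12 interest = $3,556.15; pay $1,217.74 → $2,338.41
Week 2: $2,338.41 +$90.12 interest = $2,428.53; pay $1,217.74 → $1,210.79
Week 3: $1,210.79 +$90.12 interest = $1,300.91; pay $1,217.74 → $83.17
Week 4: $83.17 +$90.12 interest = $173.29; pay $173.29 → $0.00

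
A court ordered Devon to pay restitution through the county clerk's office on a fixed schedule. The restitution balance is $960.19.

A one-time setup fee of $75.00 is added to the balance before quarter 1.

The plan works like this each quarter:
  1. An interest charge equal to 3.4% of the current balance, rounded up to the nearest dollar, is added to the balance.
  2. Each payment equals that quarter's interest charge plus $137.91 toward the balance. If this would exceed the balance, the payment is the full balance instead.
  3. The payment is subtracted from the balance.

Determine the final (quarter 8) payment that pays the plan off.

Quarter 1: $1,035.19 +$36.00 interest = $1,071.19; pay $173.91 → $897.28
Quarter 2: $897.28 +$31.00 interest = $928.28; pay $168.91 → $759.37
Quarter 3: $759.37 +$26.00 interest = $785.37; pay $163.91 → $621.46
Quarter 4: $621.46 +$22.00 interest = $643.46; pay $159.91 → $483.55
Quarter 5: $483.55 +$17.00 interest = $500.55; pay $154.91 → $345.64
Quarter 6: $345.64 +$12.00 interest = $357.64; pay $149.91 → $207.73
Quarter 7: $207.73 +$8.00 interest = $215.73; pay $145.91 → $69.82
Quarter 8: $69.82 +$3.00 interest = $72.82; pay $72.82 → $0.00

$72.82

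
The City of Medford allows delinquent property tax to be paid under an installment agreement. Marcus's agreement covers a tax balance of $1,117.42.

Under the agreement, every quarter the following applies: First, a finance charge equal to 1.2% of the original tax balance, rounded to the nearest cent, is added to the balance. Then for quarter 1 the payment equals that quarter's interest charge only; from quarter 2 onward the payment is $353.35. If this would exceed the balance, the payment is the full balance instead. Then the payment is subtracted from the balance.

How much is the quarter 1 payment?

$13.41

Quarter 1: $1,117.42 +$13.41 interest = $1,130.83; pay $13.41 → $1,117.42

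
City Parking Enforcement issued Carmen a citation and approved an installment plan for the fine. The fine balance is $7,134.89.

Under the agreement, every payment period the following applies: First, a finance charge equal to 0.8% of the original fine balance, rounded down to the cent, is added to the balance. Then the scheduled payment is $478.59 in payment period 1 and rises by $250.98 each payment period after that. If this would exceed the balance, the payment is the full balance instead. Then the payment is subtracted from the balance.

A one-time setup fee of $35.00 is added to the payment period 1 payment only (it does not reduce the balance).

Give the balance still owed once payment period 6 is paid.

Payment period 1: $7,134.89 +$57.07 interest = $7,191.96; pay $478.59 (+ $35.00 fee) → $6,713.37
Payment period 2: $6,713.37 +$57.07 interest = $6,770.44; pay $729.57 → $6,040.87
Payment period 3: $6,040.87 +$57.07 interest = $6,097.94; pay $980.55 → $5,117.39
Payment period 4: $5,117.39 +$57.07 interest = $5,174.46; pay $1,231.53 → $3,942.93
Payment period 5: $3,942.93 +$57.07 interest = $4,000.00; pay $1,482.51 → $2,517.49
Payment period 6: $2,517.49 +$57.07 interest = $2,574.56; pay $1,733.49 → $841.07

$841.07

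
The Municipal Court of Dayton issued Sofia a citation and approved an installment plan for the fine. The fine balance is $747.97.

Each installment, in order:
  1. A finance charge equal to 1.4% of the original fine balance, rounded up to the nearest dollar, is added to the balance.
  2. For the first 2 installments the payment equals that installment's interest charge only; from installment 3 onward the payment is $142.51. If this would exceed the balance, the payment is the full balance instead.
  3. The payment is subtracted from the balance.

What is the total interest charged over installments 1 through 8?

# | Opening | Interest | Payment | End bal
1 | $747.97 | $11.00 | $11.00 | $747.97
2 | $747.97 | $11.00 | $11.00 | $747.97
3 | $747.97 | $11.00 | $142.51 | $616.46
4 | $616.46 | $11.00 | $142.51 | $484.95
5 | $484.95 | $11.00 | $142.51 | $353.44
6 | $353.44 | $11.00 | $142.51 | $221.93
7 | $221.93 | $11.00 | $142.51 | $90.42
8 | $90.42 | $11.00 | $101.42 | $0.00
Total interest: $11.00 + $11.00 + $11.00 + $11.00 + $11.00 + $11.00 + $11.00 + $11.00 = $88.00

$88.00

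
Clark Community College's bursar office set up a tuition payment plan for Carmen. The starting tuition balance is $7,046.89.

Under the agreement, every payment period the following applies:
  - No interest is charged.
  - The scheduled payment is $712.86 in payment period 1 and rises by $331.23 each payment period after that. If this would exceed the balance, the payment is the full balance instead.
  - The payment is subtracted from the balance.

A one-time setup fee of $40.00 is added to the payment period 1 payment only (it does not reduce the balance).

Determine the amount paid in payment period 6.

# | Opening | Payment | Fee | End bal
1 | $7,046.89 | $712.86 | $40.00 | $6,334.03
2 | $6,334.03 | $1,044.09 | — | $5,289.94
3 | $5,289.94 | $1,375.32 | — | $3,914.62
4 | $3,914.62 | $1,706.55 | — | $2,208.07
5 | $2,208.07 | $2,037.78 | — | $170.29
6 | $170.29 | $170.29 | — | $0.00

$170.29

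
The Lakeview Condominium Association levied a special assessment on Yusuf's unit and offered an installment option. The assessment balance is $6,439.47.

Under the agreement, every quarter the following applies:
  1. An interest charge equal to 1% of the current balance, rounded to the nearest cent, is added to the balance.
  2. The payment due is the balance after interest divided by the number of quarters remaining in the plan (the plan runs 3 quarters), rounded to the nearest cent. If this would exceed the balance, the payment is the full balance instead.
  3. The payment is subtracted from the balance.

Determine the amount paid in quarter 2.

Quarter 1: $6,439.47 +$64.39 interest = $6,503.86; pay $2,167.95 → $4,335.91
Quarter 2: $4,335.91 +$43.36 interest = $4,379.27; pay $2,189.64 → $2,189.63

$2,189.64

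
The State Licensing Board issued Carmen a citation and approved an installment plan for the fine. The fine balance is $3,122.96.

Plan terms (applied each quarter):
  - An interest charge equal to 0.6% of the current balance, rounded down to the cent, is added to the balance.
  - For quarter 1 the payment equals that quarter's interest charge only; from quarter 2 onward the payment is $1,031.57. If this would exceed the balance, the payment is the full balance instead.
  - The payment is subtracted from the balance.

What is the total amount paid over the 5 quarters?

$3,180.01

Quarter 1: $3,122.96 +$18.73 interest = $3,141.69; pay $18.73 → $3,122.96
Quarter 2: $3,122.96 +$18.73 interest = $3,141.69; pay $1,031.57 → $2,110.12
Quarter 3: $2,110.12 +$12.66 interest = $2,122.78; pay $1,031.57 → $1,091.21
Quarter 4: $1,091.21 +$6.54 interest = $1,097.75; pay $1,031.57 → $66.18
Quarter 5: $66.18 +$0.39 interest = $66.57; pay $66.57 → $0.00
Total paid: $3,180.01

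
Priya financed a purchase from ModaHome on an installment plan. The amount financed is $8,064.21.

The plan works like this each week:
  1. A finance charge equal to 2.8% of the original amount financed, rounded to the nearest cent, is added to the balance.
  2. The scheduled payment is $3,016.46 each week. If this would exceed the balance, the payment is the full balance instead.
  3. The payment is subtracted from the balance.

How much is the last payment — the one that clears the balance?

Week 1: $8,064.21 +$225.80 interest = $8,290.01; pay $3,016.46 → $5,273.55
Week 2: $5,273.55 +$225.80 interest = $5,499.35; pay $3,016.46 → $2,482.89
Week 3: $2,482.89 +$225.80 interest = $2,708.69; pay $2,708.69 → $0.00

$2,708.69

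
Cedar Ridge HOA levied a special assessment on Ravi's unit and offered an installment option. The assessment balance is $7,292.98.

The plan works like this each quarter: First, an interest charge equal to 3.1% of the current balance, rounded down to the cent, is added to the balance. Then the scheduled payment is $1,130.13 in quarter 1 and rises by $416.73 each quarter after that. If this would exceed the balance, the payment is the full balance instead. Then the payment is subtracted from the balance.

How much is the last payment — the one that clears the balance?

Quarter 1: $7,292.98 +$226.08 interest = $7,519.06; pay $1,130.13 → $6,388.93
Quarter 2: $6,388.93 +$198.05 interest = $6,586.98; pay $1,546.86 → $5,040.12
Quarter 3: $5,040.12 +$156.24 interest = $5,196.36; pay $1,963.59 → $3,232.77
Quarter 4: $3,232.77 +$100.21 interest = $3,332.98; pay $2,380.32 → $952.66
Quarter 5: $952.66 +$29.53 interest = $982.19; pay $982.19 → $0.00

$982.19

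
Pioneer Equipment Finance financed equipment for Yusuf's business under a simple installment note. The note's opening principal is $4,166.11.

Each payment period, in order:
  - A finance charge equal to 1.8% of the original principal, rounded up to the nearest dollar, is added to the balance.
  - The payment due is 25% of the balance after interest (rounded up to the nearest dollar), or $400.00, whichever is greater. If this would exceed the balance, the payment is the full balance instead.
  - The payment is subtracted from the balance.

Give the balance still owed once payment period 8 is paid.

Payment period 1: opening $4,166.11; interest $75.00 → $4,241.11; payment $1,061.00; balance $3,180.11
Payment period 2: opening $3,180.11; interest $75.00 → $3,255.11; payment $814.00; balance $2,441.11
Payment period 3: opening $2,441.11; interest $75.00 → $2,516.11; payment $630.00; balance $1,886.11
Payment period 4: opening $1,886.11; interest $75.00 → $1,961.11; payment $491.00; balance $1,470.11
Payment period 5: opening $1,470.11; interest $75.00 → $1,545.11; payment $400.00; balance $1,145.11
Payment period 6: opening $1,145.11; interest $75.00 → $1,220.11; payment $400.00; balance $820.11
Payment period 7: opening $820.11; interest $75.00 → $895.11; payment $400.00; balance $495.11
Payment period 8: opening $495.11; interest $75.00 → $570.11; payment $400.00; balance $170.11

$170.11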